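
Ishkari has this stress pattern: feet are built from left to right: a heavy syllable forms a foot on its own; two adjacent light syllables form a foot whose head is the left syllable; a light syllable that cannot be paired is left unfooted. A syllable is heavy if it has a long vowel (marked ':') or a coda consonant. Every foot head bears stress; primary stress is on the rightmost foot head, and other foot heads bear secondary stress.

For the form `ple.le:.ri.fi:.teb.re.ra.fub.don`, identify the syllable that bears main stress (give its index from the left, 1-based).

9

Weights: 1 ple L, 2 le: H, 3 ri L, 4 fi: H, 5 teb H, 6 re L, 7 ra L, 8 fub H, 9 don H.
Parse left to right (heavy = foot alone; LL = one foot; stranded L unfooted): ple (ˈle:) ri (ˈfi:) (ˈteb) (ˈre.ra) (ˈfub) (ˈdon).
Foot heads: 2, 4, 5, 6, 8, 9.
Primary stress on the rightmost head = syllable 9.
Primary stress: syllable 9 → ple.le:.ri.fi:.teb.re.ra.fub.ˈdon.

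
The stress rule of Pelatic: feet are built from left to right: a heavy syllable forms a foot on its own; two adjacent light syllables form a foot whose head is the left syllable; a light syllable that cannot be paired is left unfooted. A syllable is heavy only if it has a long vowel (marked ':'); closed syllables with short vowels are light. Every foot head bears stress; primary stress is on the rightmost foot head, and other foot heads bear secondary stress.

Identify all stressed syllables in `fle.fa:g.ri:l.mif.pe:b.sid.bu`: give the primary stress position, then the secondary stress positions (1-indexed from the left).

primary 6, secondary 2, 3, 5

Weights: 1 fle L, 2 fa:g H, 3 ri:l H, 4 mif L, 5 pe:b H, 6 sid L, 7 bu L.
Parse left to right (heavy = foot alone; LL = one foot; stranded L unfooted): fle (ˈfa:g) (ˈri:l) mif (ˈpe:b) (ˈsid.bu).
Foot heads: 2, 3, 5, 6.
Primary stress on the rightmost head = syllable 6.
Secondary stress on 2, 3, 5: fle.ˌfa:g.ˌri:l.mif.ˌpe:b.ˈsid.bu.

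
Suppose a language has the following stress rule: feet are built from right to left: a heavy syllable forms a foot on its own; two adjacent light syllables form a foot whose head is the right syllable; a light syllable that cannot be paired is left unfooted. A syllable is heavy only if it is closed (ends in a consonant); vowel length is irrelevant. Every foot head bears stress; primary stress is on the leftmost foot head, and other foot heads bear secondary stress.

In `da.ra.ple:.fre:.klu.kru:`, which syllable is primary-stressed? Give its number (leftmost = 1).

2

Weights: 1 da L, 2 ra L, 3 ple: L, 4 fre: L, 5 klu L, 6 kru: L.
Parse right to left (heavy = foot alone; LL = one foot; stranded L unfooted): (da.ˈra) (ple:.ˈfre:) (klu.ˈkru:).
Foot heads: 2, 4, 6.
Primary stress on the leftmost head = syllable 2.
Primary stress: syllable 2 → da.ˈra.ple:.fre:.klu.kru:.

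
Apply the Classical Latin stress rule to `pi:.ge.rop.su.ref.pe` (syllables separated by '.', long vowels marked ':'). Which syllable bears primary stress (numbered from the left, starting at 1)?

Classical Latin: stress the penult if heavy (long vowel or closed), else the antepenult.
Weights: 4 su L, 5 ref H, 6 pe L.
The penult (syllable 5, ref) is heavy, so it takes stress.
Stress on syllable 5: pi:.ge.rop.su.ˈref.pe.

5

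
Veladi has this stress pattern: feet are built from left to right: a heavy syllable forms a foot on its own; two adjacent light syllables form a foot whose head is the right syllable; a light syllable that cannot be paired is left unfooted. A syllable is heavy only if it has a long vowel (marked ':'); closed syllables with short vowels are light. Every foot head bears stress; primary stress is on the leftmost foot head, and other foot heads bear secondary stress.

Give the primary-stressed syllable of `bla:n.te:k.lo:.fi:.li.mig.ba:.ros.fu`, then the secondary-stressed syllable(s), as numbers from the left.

Weights: 1 bla:n H, 2 te:k H, 3 lo: H, 4 fi: H, 5 li L, 6 mig L, 7 ba: H, 8 ros L, 9 fu L.
Parse left to right (heavy = foot alone; LL = one foot; stranded L unfooted): (ˈbla:n) (ˈte:k) (ˈlo:) (ˈfi:) (li.ˈmig) (ˈba:) (ros.ˈfu).
Foot heads: 1, 2, 3, 4, 6, 7, 9.
Primary stress on the leftmost head = syllable 1.
Secondary stress on 2, 3, 4, 6, 7, 9: ˈbla:n.ˌte:k.ˌlo:.ˌfi:.li.ˌmig.ˌba:.ros.ˌfu.

primary 1, secondary 2, 3, 4, 6, 7, 9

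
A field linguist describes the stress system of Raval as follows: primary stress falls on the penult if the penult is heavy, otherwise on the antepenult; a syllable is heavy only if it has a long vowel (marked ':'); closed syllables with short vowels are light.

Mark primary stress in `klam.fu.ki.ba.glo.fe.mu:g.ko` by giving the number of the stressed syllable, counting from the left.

7

Weights: 6 fe L, 7 mu:g H, 8 ko L.
The penult (syllable 7, mu:g) is heavy, so it takes stress.
Primary stress: syllable 7 → klam.fu.ki.ba.glo.fe.ˈmu:g.ko.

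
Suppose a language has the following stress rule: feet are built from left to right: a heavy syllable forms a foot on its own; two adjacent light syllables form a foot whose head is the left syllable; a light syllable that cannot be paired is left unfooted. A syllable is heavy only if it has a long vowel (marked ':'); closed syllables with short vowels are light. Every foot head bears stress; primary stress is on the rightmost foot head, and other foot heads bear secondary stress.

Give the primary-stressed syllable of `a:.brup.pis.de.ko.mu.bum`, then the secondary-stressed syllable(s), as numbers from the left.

primary 6, secondary 1, 2, 4

Weights: 1 a: H, 2 brup L, 3 pis L, 4 de L, 5 ko L, 6 mu L, 7 bum L.
Parse left to right (heavy = foot alone; LL = one foot; stranded L unfooted): (ˈa:) (ˈbrup.pis) (ˈde.ko) (ˈmu.bum).
Foot heads: 1, 2, 4, 6.
Primary stress on the rightmost head = syllable 6.
Secondary stress on 1, 2, 4: ˌa:.ˌbrup.pis.ˌde.ko.ˈmu.bum.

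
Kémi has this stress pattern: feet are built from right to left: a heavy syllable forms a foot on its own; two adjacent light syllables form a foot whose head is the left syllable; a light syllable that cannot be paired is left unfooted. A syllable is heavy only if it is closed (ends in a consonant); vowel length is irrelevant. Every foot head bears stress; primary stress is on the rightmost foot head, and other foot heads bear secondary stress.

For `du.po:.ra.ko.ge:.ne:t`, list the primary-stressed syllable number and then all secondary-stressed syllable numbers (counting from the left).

primary 6, secondary 2, 4

Weights: 1 du L, 2 po: L, 3 ra L, 4 ko L, 5 ge: L, 6 ne:t H.
Parse right to left (heavy = foot alone; LL = one foot; stranded L unfooted): du (ˈpo:.ra) (ˈko.ge:) (ˈne:t).
Foot heads: 2, 4, 6.
Primary stress on the rightmost head = syllable 6.
Secondary stress on 2, 4: du.ˌpo:.ra.ˌko.ge:.ˈne:t.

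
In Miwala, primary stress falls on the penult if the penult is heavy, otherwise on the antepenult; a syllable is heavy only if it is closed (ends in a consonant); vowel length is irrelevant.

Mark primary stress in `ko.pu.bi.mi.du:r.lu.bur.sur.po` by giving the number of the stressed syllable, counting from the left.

Weights: 7 bur H, 8 sur H, 9 po L.
The penult (syllable 8, sur) is heavy, so it takes stress.
Primary stress: syllable 8 → ko.pu.bi.mi.du:r.lu.bur.ˈsur.po.

8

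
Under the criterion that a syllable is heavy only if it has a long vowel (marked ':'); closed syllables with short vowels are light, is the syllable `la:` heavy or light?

`la:`: long vowel, open (no coda). Long vowel → heavy.

heavy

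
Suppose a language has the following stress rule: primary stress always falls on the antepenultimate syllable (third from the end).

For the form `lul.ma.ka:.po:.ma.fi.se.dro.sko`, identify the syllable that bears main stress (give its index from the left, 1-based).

7

The word has 9 syllables; the antepenultimate syllable (third from the end) is syllable 7 (se).
Primary stress: syllable 7 → lul.ma.ka:.po:.ma.fi.ˈse.dro.sko.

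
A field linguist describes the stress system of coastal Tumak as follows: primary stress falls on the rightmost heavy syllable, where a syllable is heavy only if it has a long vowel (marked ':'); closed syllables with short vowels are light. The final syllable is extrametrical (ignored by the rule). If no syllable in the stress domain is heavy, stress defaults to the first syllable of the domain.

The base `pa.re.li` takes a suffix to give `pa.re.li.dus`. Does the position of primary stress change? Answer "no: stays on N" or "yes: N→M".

Base `pa.re.li` (3 syllables):
  The final syllable (3, li) is extrametrical; the stress domain is syllables 1–2.
  Weights: 1 pa L, 2 re L.
  No heavy syllable in the domain; default to the first syllable of the domain = syllable 1.
  → primary stress on syllable 1.
Suffixed `pa.re.li.dus` (4 syllables):
  The final syllable (4, dus) is extrametrical; the stress domain is syllables 1–3.
  Weights: 1 pa L, 2 re L, 3 li L.
  No heavy syllable in the domain; default to the first syllable of the domain = syllable 1.
  → primary stress on syllable 1.

no: stays on 1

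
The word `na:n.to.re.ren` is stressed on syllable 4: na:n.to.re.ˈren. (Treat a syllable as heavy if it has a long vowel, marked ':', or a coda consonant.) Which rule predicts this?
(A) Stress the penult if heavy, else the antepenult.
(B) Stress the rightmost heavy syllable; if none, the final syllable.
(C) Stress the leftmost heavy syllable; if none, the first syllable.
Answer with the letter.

B

Rule A → syllable 2 (observed: 4).
Rule B → syllable 4 ✓.
Rule C → syllable 1 (observed: 4).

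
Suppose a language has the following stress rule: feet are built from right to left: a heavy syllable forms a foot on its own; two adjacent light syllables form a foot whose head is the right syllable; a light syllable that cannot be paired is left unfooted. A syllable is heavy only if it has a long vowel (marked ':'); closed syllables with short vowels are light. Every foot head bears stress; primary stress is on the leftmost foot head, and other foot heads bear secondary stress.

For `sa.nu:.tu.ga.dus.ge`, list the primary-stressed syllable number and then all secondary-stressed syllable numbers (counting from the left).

primary 2, secondary 4, 6

Weights: 1 sa L, 2 nu: H, 3 tu L, 4 ga L, 5 dus L, 6 ge L.
Parse right to left (heavy = foot alone; LL = one foot; stranded L unfooted): sa (ˈnu:) (tu.ˈga) (dus.ˈge).
Foot heads: 2, 4, 6.
Primary stress on the leftmost head = syllable 2.
Secondary stress on 4, 6: sa.ˈnu:.tu.ˌga.dus.ˌge.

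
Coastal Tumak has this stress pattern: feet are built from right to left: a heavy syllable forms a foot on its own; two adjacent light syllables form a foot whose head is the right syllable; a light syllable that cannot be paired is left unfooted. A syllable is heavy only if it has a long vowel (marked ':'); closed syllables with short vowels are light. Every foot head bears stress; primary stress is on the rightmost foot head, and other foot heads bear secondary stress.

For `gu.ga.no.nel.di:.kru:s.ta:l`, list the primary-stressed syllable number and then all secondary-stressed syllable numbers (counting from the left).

Weights: 1 gu L, 2 ga L, 3 no L, 4 nel L, 5 di: H, 6 kru:s H, 7 ta:l H.
Parse right to left (heavy = foot alone; LL = one foot; stranded L unfooted): (gu.ˈga) (no.ˈnel) (ˈdi:) (ˈkru:s) (ˈta:l).
Foot heads: 2, 4, 5, 6, 7.
Primary stress on the rightmost head = syllable 7.
Secondary stress on 2, 4, 5, 6: gu.ˌga.no.ˌnel.ˌdi:.ˌkru:s.ˈta:l.

primary 7, secondary 2, 4, 5, 6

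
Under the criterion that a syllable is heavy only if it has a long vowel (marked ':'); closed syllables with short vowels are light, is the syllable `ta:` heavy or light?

heavy

`ta:`: long vowel, open (no coda). Long vowel → heavy.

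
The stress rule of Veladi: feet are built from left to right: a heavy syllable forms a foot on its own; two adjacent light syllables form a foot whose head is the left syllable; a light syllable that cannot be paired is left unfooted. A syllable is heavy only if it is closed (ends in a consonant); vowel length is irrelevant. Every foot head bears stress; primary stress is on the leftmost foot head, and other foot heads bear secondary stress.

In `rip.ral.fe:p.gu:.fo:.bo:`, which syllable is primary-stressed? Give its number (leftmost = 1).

Weights: 1 rip H, 2 ral H, 3 fe:p H, 4 gu: L, 5 fo: L, 6 bo: L.
Parse left to right (heavy = foot alone; LL = one foot; stranded L unfooted): (ˈrip) (ˈral) (ˈfe:p) (ˈgu:.fo:) bo:.
Foot heads: 1, 2, 3, 4.
Primary stress on the leftmost head = syllable 1.
Primary stress: syllable 1 → ˈrip.ral.fe:p.gu:.fo:.bo:.

1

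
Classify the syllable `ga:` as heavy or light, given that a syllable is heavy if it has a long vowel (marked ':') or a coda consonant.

`ga:`: long vowel, open (no coda). Long vowel → heavy.

heavy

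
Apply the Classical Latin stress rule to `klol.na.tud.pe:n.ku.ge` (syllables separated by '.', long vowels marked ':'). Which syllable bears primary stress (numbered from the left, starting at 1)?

4

Classical Latin: stress the penult if heavy (long vowel or closed), else the antepenult.
Weights: 4 pe:n H, 5 ku L, 6 ge L.
The penult (syllable 5, ku) is light, so stress falls on the antepenult (syllable 4, pe:n).
Stress on syllable 4: klol.na.tud.ˈpe:n.ku.ge.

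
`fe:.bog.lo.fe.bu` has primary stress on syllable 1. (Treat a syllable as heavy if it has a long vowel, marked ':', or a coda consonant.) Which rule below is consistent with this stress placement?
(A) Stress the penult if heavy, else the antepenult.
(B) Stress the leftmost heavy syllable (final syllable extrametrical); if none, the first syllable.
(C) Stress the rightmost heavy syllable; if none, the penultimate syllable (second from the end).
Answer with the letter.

Rule A → syllable 3 (observed: 1).
Rule B → syllable 1 ✓.
Rule C → syllable 2 (observed: 1).

B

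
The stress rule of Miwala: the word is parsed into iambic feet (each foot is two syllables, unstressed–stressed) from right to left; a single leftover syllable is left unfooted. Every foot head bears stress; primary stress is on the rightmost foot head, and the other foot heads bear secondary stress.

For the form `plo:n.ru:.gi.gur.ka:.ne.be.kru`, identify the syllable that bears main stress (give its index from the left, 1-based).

Parse right to left into iambic (σˈσ) feet: (plo:n.ˈru:) (gi.ˈgur) (ka:.ˈne) (be.ˈkru).
Foot heads (stressed positions): 2, 4, 6, 8.
End Rule Rightmost: primary stress on the rightmost head = syllable 8.
Primary stress: syllable 8 → plo:n.ru:.gi.gur.ka:.ne.be.ˈkru.

8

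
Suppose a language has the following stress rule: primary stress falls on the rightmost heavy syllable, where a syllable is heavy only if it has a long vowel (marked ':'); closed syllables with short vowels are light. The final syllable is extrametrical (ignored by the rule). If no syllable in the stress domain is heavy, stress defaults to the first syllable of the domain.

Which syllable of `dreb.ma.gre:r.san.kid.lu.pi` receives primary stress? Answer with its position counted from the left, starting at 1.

3

The final syllable (7, pi) is extrametrical; the stress domain is syllables 1–6.
Weights: 1 dreb L, 2 ma L, 3 gre:r H, 4 san L, 5 kid L, 6 lu L.
Heavy syllables in the domain: 3. The rightmost is syllable 3 (gre:r).
Primary stress: syllable 3 → dreb.ma.ˈgre:r.san.kid.lu.pi.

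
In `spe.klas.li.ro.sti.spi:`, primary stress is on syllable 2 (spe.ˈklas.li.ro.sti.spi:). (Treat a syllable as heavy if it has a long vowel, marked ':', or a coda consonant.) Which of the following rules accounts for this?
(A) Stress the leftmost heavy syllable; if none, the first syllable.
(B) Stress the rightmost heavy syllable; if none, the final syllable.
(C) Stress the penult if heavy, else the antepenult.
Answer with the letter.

A

Rule A → syllable 2 ✓.
Rule B → syllable 6 (observed: 2).
Rule C → syllable 4 (observed: 2).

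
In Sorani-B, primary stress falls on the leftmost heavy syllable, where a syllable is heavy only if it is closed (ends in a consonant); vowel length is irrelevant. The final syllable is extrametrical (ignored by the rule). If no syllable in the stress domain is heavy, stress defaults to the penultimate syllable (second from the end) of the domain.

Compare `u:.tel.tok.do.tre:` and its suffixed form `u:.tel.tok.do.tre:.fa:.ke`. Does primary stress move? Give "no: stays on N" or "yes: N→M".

Base `u:.tel.tok.do.tre:` (5 syllables):
  The final syllable (5, tre:) is extrametrical; the stress domain is syllables 1–4.
  Weights: 1 u: L, 2 tel H, 3 tok H, 4 do L.
  Heavy syllables in the domain: 2, 3. The leftmost is syllable 2 (tel).
  → primary stress on syllable 2.
Suffixed `u:.tel.tok.do.tre:.fa:.ke` (7 syllables):
  The final syllable (7, ke) is extrametrical; the stress domain is syllables 1–6.
  Weights: 1 u: L, 2 tel H, 3 tok H, 4 do L, 5 tre: L, 6 fa: L.
  Heavy syllables in the domain: 2, 3. The leftmost is syllable 2 (tel).
  → primary stress on syllable 2.

no: stays on 2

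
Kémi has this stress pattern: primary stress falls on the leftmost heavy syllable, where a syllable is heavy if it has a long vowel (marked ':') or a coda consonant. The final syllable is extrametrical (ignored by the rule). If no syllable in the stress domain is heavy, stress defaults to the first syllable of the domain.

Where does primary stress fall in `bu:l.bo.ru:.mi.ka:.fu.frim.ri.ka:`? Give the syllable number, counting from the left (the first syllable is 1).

1

The final syllable (9, ka:) is extrametrical; the stress domain is syllables 1–8.
Weights: 1 bu:l H, 2 bo L, 3 ru: H, 4 mi L, 5 ka: H, 6 fu L, 7 frim H, 8 ri L.
Heavy syllables in the domain: 1, 3, 5, 7. The leftmost is syllable 1 (bu:l).
Primary stress: syllable 1 → ˈbu:l.bo.ru:.mi.ka:.fu.frim.ri.ka:.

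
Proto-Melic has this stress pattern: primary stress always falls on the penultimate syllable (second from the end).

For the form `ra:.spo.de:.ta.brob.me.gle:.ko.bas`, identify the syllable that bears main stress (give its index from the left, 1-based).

The word has 9 syllables; the penultimate syllable (second from the end) is syllable 8 (ko).
Primary stress: syllable 8 → ra:.spo.de:.ta.brob.me.gle:.ˈko.bas.

8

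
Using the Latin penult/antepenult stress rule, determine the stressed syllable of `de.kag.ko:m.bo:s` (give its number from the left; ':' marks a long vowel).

3

Classical Latin: stress the penult if heavy (long vowel or closed), else the antepenult.
Weights: 2 kag H, 3 ko:m H, 4 bo:s H.
The penult (syllable 3, ko:m) is heavy, so it takes stress.
Stress on syllable 3: de.kag.ˈko:m.bo:s.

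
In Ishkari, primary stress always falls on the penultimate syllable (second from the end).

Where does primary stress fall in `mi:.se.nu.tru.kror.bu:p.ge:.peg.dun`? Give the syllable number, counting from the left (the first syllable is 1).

The word has 9 syllables; the penultimate syllable (second from the end) is syllable 8 (peg).
Primary stress: syllable 8 → mi:.se.nu.tru.kror.bu:p.ge:.ˈpeg.dun.

8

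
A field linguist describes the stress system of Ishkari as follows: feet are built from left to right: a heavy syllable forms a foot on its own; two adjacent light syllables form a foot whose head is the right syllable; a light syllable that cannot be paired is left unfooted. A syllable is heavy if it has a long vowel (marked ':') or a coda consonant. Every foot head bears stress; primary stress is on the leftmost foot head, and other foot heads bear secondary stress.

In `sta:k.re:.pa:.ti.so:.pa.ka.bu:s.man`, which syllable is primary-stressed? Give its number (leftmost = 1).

1

Weights: 1 sta:k H, 2 re: H, 3 pa: H, 4 ti L, 5 so: H, 6 pa L, 7 ka L, 8 bu:s H, 9 man H.
Parse left to right (heavy = foot alone; LL = one foot; stranded L unfooted): (ˈsta:k) (ˈre:) (ˈpa:) ti (ˈso:) (pa.ˈka) (ˈbu:s) (ˈman).
Foot heads: 1, 2, 3, 5, 7, 8, 9.
Primary stress on the leftmost head = syllable 1.
Primary stress: syllable 1 → ˈsta:k.re:.pa:.ti.so:.pa.ka.bu:s.man.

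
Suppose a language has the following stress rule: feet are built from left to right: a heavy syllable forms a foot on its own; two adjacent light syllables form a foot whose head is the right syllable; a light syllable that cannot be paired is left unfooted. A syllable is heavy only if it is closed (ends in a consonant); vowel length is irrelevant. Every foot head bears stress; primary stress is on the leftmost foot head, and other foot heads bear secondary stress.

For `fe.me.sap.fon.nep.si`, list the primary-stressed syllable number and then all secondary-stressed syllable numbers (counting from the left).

Weights: 1 fe L, 2 me L, 3 sap H, 4 fon H, 5 nep H, 6 si L.
Parse left to right (heavy = foot alone; LL = one foot; stranded L unfooted): (fe.ˈme) (ˈsap) (ˈfon) (ˈnep) si.
Foot heads: 2, 3, 4, 5.
Primary stress on the leftmost head = syllable 2.
Secondary stress on 3, 4, 5: fe.ˈme.ˌsap.ˌfon.ˌnep.si.

primary 2, secondary 3, 4, 5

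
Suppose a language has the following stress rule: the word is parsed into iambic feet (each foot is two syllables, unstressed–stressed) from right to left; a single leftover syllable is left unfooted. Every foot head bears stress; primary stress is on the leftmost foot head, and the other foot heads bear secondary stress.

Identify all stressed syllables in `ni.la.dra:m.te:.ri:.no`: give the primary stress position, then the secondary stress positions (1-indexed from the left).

primary 2, secondary 4, 6

Parse right to left into iambic (σˈσ) feet: (ni.ˈla) (dra:m.ˈte:) (ri:.ˈno).
Foot heads (stressed positions): 2, 4, 6.
End Rule Leftmost: primary stress on the leftmost head = syllable 2.
Secondary stress on 4, 6: ni.ˈla.dra:m.ˌte:.ri:.ˌno.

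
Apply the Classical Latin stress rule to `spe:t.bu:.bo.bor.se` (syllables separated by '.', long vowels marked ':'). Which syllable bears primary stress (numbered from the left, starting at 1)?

Classical Latin: stress the penult if heavy (long vowel or closed), else the antepenult.
Weights: 3 bo L, 4 bor H, 5 se L.
The penult (syllable 4, bor) is heavy, so it takes stress.
Stress on syllable 4: spe:t.bu:.bo.ˈbor.se.

4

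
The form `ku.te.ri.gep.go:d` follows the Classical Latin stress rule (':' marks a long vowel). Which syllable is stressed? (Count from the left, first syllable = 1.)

4

Classical Latin: stress the penult if heavy (long vowel or closed), else the antepenult.
Weights: 3 ri L, 4 gep H, 5 go:d H.
The penult (syllable 4, gep) is heavy, so it takes stress.
Stress on syllable 4: ku.te.ri.ˈgep.go:d.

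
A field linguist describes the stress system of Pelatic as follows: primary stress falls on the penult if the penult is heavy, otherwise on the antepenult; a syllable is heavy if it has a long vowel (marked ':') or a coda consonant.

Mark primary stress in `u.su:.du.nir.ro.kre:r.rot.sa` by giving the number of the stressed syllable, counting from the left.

7

Weights: 6 kre:r H, 7 rot H, 8 sa L.
The penult (syllable 7, rot) is heavy, so it takes stress.
Primary stress: syllable 7 → u.su:.du.nir.ro.kre:r.ˈrot.sa.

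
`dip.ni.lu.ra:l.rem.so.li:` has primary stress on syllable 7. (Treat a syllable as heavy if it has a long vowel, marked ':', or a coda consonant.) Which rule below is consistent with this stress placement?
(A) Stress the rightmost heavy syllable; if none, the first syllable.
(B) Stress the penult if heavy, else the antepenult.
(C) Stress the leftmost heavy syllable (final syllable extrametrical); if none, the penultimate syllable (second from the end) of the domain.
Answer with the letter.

Rule A → syllable 7 ✓.
Rule B → syllable 5 (observed: 7).
Rule C → syllable 1 (observed: 7).

A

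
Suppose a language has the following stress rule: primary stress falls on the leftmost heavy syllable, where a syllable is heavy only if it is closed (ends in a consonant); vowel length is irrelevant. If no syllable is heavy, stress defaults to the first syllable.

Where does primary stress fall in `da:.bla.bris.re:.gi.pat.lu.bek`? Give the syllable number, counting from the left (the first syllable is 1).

Weights: 1 da: L, 2 bla L, 3 bris H, 4 re: L, 5 gi L, 6 pat H, 7 lu L, 8 bek H.
Heavy syllables in the domain: 3, 6, 8. The leftmost is syllable 3 (bris).
Primary stress: syllable 3 → da:.bla.ˈbris.re:.gi.pat.lu.bek.

3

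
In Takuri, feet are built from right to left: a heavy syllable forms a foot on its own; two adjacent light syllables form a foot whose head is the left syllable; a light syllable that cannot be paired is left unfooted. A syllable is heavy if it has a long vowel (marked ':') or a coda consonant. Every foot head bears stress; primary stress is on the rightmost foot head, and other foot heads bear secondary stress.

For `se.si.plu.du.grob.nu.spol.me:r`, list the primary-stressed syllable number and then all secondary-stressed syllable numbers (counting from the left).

Weights: 1 se L, 2 si L, 3 plu L, 4 du L, 5 grob H, 6 nu L, 7 spol H, 8 me:r H.
Parse right to left (heavy = foot alone; LL = one foot; stranded L unfooted): (ˈse.si) (ˈplu.du) (ˈgrob) nu (ˈspol) (ˈme:r).
Foot heads: 1, 3, 5, 7, 8.
Primary stress on the rightmost head = syllable 8.
Secondary stress on 1, 3, 5, 7: ˌse.si.ˌplu.du.ˌgrob.nu.ˌspol.ˈme:r.

primary 8, secondary 1, 3, 5, 7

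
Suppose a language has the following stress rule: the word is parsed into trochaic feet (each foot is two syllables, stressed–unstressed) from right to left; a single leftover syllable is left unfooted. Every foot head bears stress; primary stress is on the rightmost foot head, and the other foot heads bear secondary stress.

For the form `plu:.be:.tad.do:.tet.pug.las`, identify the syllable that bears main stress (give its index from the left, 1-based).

Parse right to left into trochaic (ˈσσ) feet: plu: (ˈbe:.tad) (ˈdo:.tet) (ˈpug.las). Syllable 1 is left unfooted.
Foot heads (stressed positions): 2, 4, 6.
End Rule Rightmost: primary stress on the rightmost head = syllable 6.
Primary stress: syllable 6 → plu:.be:.tad.do:.tet.ˈpug.las.

6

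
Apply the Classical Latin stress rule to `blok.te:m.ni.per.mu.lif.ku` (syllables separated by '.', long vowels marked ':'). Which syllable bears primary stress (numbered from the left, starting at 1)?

6

Classical Latin: stress the penult if heavy (long vowel or closed), else the antepenult.
Weights: 5 mu L, 6 lif H, 7 ku L.
The penult (syllable 6, lif) is heavy, so it takes stress.
Stress on syllable 6: blok.te:m.ni.per.mu.ˈlif.ku.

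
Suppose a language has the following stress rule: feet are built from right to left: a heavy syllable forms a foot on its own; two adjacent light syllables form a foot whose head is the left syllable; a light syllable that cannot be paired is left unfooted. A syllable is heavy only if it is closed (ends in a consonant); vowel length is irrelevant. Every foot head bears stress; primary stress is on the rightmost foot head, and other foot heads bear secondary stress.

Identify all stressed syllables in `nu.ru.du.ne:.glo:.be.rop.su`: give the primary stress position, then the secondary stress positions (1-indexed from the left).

primary 7, secondary 1, 3, 5

Weights: 1 nu L, 2 ru L, 3 du L, 4 ne: L, 5 glo: L, 6 be L, 7 rop H, 8 su L.
Parse right to left (heavy = foot alone; LL = one foot; stranded L unfooted): (ˈnu.ru) (ˈdu.ne:) (ˈglo:.be) (ˈrop) su.
Foot heads: 1, 3, 5, 7.
Primary stress on the rightmost head = syllable 7.
Secondary stress on 1, 3, 5: ˌnu.ru.ˌdu.ne:.ˌglo:.be.ˈrop.su.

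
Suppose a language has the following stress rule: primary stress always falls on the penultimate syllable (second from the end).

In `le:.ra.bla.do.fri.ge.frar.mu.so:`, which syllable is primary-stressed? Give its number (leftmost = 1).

8

The word has 9 syllables; the penultimate syllable (second from the end) is syllable 8 (mu).
Primary stress: syllable 8 → le:.ra.bla.do.fri.ge.frar.ˈmu.so:.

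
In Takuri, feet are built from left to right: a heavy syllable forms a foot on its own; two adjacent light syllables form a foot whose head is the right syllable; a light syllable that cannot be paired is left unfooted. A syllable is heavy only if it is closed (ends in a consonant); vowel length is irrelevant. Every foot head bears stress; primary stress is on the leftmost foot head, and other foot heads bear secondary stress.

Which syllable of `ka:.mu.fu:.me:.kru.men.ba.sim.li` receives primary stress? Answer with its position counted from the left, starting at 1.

Weights: 1 ka: L, 2 mu L, 3 fu: L, 4 me: L, 5 kru L, 6 men H, 7 ba L, 8 sim H, 9 li L.
Parse left to right (heavy = foot alone; LL = one foot; stranded L unfooted): (ka:.ˈmu) (fu:.ˈme:) kru (ˈmen) ba (ˈsim) li.
Foot heads: 2, 4, 6, 8.
Primary stress on the leftmost head = syllable 2.
Primary stress: syllable 2 → ka:.ˈmu.fu:.me:.kru.men.ba.sim.li.

2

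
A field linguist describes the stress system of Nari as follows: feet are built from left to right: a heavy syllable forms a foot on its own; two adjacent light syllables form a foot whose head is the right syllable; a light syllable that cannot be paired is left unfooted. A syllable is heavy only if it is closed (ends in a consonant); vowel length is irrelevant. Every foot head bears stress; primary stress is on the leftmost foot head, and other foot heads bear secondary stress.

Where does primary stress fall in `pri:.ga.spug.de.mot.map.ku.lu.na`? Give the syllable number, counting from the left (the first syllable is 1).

Weights: 1 pri: L, 2 ga L, 3 spug H, 4 de L, 5 mot H, 6 map H, 7 ku L, 8 lu L, 9 na L.
Parse left to right (heavy = foot alone; LL = one foot; stranded L unfooted): (pri:.ˈga) (ˈspug) de (ˈmot) (ˈmap) (ku.ˈlu) na.
Foot heads: 2, 3, 5, 6, 8.
Primary stress on the leftmost head = syllable 2.
Primary stress: syllable 2 → pri:.ˈga.spug.de.mot.map.ku.lu.na.

2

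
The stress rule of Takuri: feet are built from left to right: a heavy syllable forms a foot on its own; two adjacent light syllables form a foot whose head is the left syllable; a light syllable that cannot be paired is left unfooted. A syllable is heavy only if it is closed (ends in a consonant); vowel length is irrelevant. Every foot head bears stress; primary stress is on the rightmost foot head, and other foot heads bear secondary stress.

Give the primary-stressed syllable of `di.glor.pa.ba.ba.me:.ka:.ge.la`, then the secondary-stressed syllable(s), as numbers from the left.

primary 7, secondary 2, 3, 5

Weights: 1 di L, 2 glor H, 3 pa L, 4 ba L, 5 ba L, 6 me: L, 7 ka: L, 8 ge L, 9 la L.
Parse left to right (heavy = foot alone; LL = one foot; stranded L unfooted): di (ˈglor) (ˈpa.ba) (ˈba.me:) (ˈka:.ge) la.
Foot heads: 2, 3, 5, 7.
Primary stress on the rightmost head = syllable 7.
Secondary stress on 2, 3, 5: di.ˌglor.ˌpa.ba.ˌba.me:.ˈka:.ge.la.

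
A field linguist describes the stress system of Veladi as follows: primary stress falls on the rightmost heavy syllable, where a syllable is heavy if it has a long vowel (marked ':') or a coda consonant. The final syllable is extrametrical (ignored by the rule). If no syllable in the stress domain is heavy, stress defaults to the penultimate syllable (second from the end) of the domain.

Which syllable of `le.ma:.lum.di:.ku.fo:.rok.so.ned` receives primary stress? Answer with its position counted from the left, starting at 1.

The final syllable (9, ned) is extrametrical; the stress domain is syllables 1–8.
Weights: 1 le L, 2 ma: H, 3 lum H, 4 di: H, 5 ku L, 6 fo: H, 7 rok H, 8 so L.
Heavy syllables in the domain: 2, 3, 4, 6, 7. The rightmost is syllable 7 (rok).
Primary stress: syllable 7 → le.ma:.lum.di:.ku.fo:.ˈrok.so.ned.

7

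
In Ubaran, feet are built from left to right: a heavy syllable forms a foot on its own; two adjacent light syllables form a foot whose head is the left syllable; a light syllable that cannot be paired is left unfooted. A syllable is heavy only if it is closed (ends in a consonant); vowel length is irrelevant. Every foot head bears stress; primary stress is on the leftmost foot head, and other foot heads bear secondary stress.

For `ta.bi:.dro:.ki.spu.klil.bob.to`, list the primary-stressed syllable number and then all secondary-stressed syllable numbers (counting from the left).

Weights: 1 ta L, 2 bi: L, 3 dro: L, 4 ki L, 5 spu L, 6 klil H, 7 bob H, 8 to L.
Parse left to right (heavy = foot alone; LL = one foot; stranded L unfooted): (ˈta.bi:) (ˈdro:.ki) spu (ˈklil) (ˈbob) to.
Foot heads: 1, 3, 6, 7.
Primary stress on the leftmost head = syllable 1.
Secondary stress on 3, 6, 7: ˈta.bi:.ˌdro:.ki.spu.ˌklil.ˌbob.to.

primary 1, secondary 3, 6, 7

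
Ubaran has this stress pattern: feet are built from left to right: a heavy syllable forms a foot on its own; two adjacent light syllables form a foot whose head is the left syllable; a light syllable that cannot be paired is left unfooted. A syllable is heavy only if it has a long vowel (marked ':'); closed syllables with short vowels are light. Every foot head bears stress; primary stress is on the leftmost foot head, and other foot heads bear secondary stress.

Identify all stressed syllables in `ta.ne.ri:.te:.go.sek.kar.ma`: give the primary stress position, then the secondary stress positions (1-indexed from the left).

primary 1, secondary 3, 4, 5, 7

Weights: 1 ta L, 2 ne L, 3 ri: H, 4 te: H, 5 go L, 6 sek L, 7 kar L, 8 ma L.
Parse left to right (heavy = foot alone; LL = one foot; stranded L unfooted): (ˈta.ne) (ˈri:) (ˈte:) (ˈgo.sek) (ˈkar.ma).
Foot heads: 1, 3, 4, 5, 7.
Primary stress on the leftmost head = syllable 1.
Secondary stress on 3, 4, 5, 7: ˈta.ne.ˌri:.ˌte:.ˌgo.sek.ˌkar.ma.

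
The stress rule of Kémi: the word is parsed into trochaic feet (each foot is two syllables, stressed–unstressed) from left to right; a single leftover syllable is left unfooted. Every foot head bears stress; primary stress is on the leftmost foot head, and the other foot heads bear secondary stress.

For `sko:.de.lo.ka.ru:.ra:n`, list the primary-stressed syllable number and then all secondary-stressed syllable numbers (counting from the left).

Parse left to right into trochaic (ˈσσ) feet: (ˈsko:.de) (ˈlo.ka) (ˈru:.ra:n).
Foot heads (stressed positions): 1, 3, 5.
End Rule Leftmost: primary stress on the leftmost head = syllable 1.
Secondary stress on 3, 5: ˈsko:.de.ˌlo.ka.ˌru:.ra:n.

primary 1, secondary 3, 5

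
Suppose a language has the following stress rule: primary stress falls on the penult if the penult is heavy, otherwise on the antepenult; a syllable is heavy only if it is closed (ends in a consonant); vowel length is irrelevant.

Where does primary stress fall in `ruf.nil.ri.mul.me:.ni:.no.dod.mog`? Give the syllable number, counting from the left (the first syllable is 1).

8

Weights: 7 no L, 8 dod H, 9 mog H.
The penult (syllable 8, dod) is heavy, so it takes stress.
Primary stress: syllable 8 → ruf.nil.ri.mul.me:.ni:.no.ˈdod.mog.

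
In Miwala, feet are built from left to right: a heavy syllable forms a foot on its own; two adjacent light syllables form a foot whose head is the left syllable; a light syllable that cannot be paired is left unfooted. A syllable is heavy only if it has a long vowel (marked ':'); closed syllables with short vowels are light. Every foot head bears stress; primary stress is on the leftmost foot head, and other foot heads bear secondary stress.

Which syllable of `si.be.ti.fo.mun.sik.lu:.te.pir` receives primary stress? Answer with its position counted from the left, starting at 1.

1

Weights: 1 si L, 2 be L, 3 ti L, 4 fo L, 5 mun L, 6 sik L, 7 lu: H, 8 te L, 9 pir L.
Parse left to right (heavy = foot alone; LL = one foot; stranded L unfooted): (ˈsi.be) (ˈti.fo) (ˈmun.sik) (ˈlu:) (ˈte.pir).
Foot heads: 1, 3, 5, 7, 8.
Primary stress on the leftmost head = syllable 1.
Primary stress: syllable 1 → ˈsi.be.ti.fo.mun.sik.lu:.te.pir.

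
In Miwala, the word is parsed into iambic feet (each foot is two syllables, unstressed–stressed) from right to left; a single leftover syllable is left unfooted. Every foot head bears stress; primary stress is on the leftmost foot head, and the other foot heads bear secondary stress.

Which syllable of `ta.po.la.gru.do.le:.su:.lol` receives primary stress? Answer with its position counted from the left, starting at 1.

Parse right to left into iambic (σˈσ) feet: (ta.ˈpo) (la.ˈgru) (do.ˈle:) (su:.ˈlol).
Foot heads (stressed positions): 2, 4, 6, 8.
End Rule Leftmost: primary stress on the leftmost head = syllable 2.
Primary stress: syllable 2 → ta.ˈpo.la.gru.do.le:.su:.lol.

2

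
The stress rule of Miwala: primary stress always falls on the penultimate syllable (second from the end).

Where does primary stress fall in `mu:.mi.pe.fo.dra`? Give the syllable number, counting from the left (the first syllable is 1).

The word has 5 syllables; the penultimate syllable (second from the end) is syllable 4 (fo).
Primary stress: syllable 4 → mu:.mi.pe.ˈfo.dra.

4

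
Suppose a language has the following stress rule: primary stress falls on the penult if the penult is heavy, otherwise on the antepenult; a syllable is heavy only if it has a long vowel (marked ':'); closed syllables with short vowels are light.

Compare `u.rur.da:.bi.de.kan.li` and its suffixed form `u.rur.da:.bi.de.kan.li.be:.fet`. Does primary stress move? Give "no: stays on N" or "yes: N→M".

Base `u.rur.da:.bi.de.kan.li` (7 syllables):
  Weights: 5 de L, 6 kan L, 7 li L.
  The penult (syllable 6, kan) is light, so stress falls on the antepenult (syllable 5, de).
  → primary stress on syllable 5.
Suffixed `u.rur.da:.bi.de.kan.li.be:.fet` (9 syllables):
  Weights: 7 li L, 8 be: H, 9 fet L.
  The penult (syllable 8, be:) is heavy, so it takes stress.
  → primary stress on syllable 8.

yes: 5→8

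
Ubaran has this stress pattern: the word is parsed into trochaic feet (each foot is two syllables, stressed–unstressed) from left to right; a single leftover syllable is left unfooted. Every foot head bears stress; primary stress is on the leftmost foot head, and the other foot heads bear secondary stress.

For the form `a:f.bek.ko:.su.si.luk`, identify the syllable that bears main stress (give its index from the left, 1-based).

Parse left to right into trochaic (ˈσσ) feet: (ˈa:f.bek) (ˈko:.su) (ˈsi.luk).
Foot heads (stressed positions): 1, 3, 5.
End Rule Leftmost: primary stress on the leftmost head = syllable 1.
Primary stress: syllable 1 → ˈa:f.bek.ko:.su.si.luk.

1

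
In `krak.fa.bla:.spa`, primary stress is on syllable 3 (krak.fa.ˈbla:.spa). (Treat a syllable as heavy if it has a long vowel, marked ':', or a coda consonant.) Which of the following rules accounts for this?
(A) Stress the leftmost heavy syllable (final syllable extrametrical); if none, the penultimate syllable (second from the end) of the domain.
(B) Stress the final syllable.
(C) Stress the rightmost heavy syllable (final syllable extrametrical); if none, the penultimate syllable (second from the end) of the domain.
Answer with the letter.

Rule A → syllable 1 (observed: 3).
Rule B → syllable 4 (observed: 3).
Rule C → syllable 3 ✓.

C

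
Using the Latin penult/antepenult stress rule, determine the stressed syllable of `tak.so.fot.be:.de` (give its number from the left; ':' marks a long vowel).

Classical Latin: stress the penult if heavy (long vowel or closed), else the antepenult.
Weights: 3 fot H, 4 be: H, 5 de L.
The penult (syllable 4, be:) is heavy, so it takes stress.
Stress on syllable 4: tak.so.fot.ˈbe:.de.

4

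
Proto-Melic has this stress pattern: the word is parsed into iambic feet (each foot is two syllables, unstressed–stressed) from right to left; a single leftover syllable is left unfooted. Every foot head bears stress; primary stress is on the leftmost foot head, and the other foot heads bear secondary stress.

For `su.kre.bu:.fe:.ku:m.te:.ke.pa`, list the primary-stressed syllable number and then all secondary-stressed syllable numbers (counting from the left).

Parse right to left into iambic (σˈσ) feet: (su.ˈkre) (bu:.ˈfe:) (ku:m.ˈte:) (ke.ˈpa).
Foot heads (stressed positions): 2, 4, 6, 8.
End Rule Leftmost: primary stress on the leftmost head = syllable 2.
Secondary stress on 4, 6, 8: su.ˈkre.bu:.ˌfe:.ku:m.ˌte:.ke.ˌpa.

primary 2, secondary 4, 6, 8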